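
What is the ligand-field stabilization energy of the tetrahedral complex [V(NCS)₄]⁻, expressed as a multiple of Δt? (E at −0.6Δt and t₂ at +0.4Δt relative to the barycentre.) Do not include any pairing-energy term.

-1.2 Δt

Each NCS⁻ contributes -1; 4 × (-1) = -4. With overall charge -1, V is in the +3 oxidation state.
V sits in group 5; removing 3 electrons leaves V³⁺ with 5 − 3 = 2 d electrons.
Tetrahedral fields are weak (Δₜ ≈ 4/9 Δₒ), so electrons fill high-spin.
Configuration: e² t₂⁰.
CFSE = 2(-0.6Δt) + 0(0.4Δt) = -1.2Δt + 0.0Δt = -1.2Δt.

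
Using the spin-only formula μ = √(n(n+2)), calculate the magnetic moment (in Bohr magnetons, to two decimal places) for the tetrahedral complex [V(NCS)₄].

Each NCS⁻ contributes -1; 4 × (-1) = -4. With overall charge +0, V is in the +4 oxidation state.
V sits in group 5; removing 4 electrons leaves V⁴⁺ with 5 − 4 = 1 d electrons.
Tetrahedral splitting is small, so the complex is high-spin.
Configuration: e^1 t2^0 → 1 unpaired electron.
μ(spin-only) = √[1(1+2)] = √3 ≈ 1.73 Bohr magnetons.

1.73 Bohr magnetons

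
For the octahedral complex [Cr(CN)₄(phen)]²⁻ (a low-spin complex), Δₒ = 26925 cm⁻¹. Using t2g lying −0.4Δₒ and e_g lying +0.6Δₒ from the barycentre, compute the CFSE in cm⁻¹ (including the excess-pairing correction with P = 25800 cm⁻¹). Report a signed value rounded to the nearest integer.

-17280

Ligand charges: 4×(-1) from CN⁻ and 1×(+0) from phen sum to -4; with overall charge -2, Cr is +2.
Cr sits in group 6; removing 2 electrons leaves Cr²⁺ with 6 − 2 = 4 d electrons.
Electron filling gives t2g^4 e_g^0.
The orbital stabilization is -1.6Δₒ = -1.6 × 26925 = -43080 cm⁻¹.
Pairing penalty: 1 pair vs 0 in the high-spin reference → 1 extra × P = 25800 cm⁻¹.
Combining: -43080 + 25800 = -17280 cm⁻¹.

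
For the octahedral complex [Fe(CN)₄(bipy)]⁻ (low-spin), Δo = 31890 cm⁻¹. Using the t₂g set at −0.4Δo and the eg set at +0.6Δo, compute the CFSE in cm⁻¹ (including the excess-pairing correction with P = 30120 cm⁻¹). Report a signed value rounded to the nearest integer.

Ligand charges: 4×(-1) from CN⁻ and 1×(+0) from bipy sum to -4; with overall charge -1, Fe is +3.
Group 8 minus oxidation state +3 gives a d⁵ configuration for Fe³⁺.
The d⁵ electrons fill as t₂g⁵ eg⁰.
CFSE(orbital) = 5×(-0.4Δo) + 0×(0.6Δo) = -2.0Δo; with Δo = 31890 cm⁻¹ that is -63780 cm⁻¹.
Relative to high-spin t₂g³ eg² (0 paired), the low-spin configuration has 2 additional pairs, contributing +2 × 30120 = +60240 cm⁻¹.
Combining: -63780 + 60240 = -3540 cm⁻¹.

-3540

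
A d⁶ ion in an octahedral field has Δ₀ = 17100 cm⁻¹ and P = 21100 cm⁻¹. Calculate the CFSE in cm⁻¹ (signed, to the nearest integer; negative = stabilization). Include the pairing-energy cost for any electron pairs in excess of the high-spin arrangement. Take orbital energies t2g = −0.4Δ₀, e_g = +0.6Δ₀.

Here Δ₀ < P (17100 < 21100), so the high-spin state is favoured.
Configuration: t2g^4 e_g^2.
Orbital CFSE = -0.4Δ₀ = -0.4 × 17100 = -6840 cm⁻¹.
High-spin has no excess pairs, so no pairing correction applies.

-6840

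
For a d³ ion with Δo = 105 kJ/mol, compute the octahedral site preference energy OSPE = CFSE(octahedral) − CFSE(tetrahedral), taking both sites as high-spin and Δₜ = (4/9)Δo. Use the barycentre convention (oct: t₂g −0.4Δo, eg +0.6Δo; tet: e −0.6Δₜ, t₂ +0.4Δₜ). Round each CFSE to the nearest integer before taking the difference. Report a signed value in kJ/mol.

Octahedral (high-spin): t₂g³ eg⁰, CFSE = 3(−0.4) + 0(+0.6) = -1.2Δo = -1.2 × 105 = -126 kJ/mol.
Tetrahedral: e² t₂¹, CFSE = 2(−0.6) + 1(+0.4) = -0.8Δₜ = -0.8 × (4/9) × 105 = -37 kJ/mol.
OSPE = -126 − (-37) = -89 kJ/mol.

-89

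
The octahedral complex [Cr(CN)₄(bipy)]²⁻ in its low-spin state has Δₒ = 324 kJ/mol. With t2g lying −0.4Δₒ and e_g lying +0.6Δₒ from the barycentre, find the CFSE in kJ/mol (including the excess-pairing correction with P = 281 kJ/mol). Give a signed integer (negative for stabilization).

Ligand charges: 4×(-1) from CN⁻ and 1×(+0) from bipy sum to -4; with overall charge -2, Cr is +2.
Cr²⁺: group 6, so d-count = 6 − 2 = 4.
The d⁴ electrons fill as t2g^4 e_g^0.
The orbital stabilization is -1.6Δₒ = -1.6 × 324 = -518 kJ/mol.
High-spin d⁴ would be t2g^3 e_g^1 with 0 pairs; low-spin has 1, so 1 excess pair costs +1P = +281 kJ/mol.
Net CFSE = -518 + 281 = -237 kJ/mol.

-237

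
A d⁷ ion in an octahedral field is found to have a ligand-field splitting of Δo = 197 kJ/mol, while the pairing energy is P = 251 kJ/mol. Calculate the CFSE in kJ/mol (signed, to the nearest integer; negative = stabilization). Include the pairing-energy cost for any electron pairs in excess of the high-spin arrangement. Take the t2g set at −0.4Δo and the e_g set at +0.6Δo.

Here Δo < P (197 < 251), so the high-spin state is favoured.
Filling d⁷ accordingly: t2g^5 e_g^2.
Orbital CFSE = -0.8Δo = -0.8 × 197 = -158 kJ/mol.
High-spin has no excess pairs, so no pairing correction applies.

-158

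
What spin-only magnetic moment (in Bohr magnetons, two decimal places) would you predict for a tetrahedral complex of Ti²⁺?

2.83 Bohr magnetons

Ti is in group 4, so Ti²⁺ is d² (4 − 2 = 2).
With tetrahedral geometry the complex is necessarily high-spin.
Configuration: e² t₂⁰ → 2 unpaired electrons.
μ(spin-only) = √[2(2+2)] = √8 ≈ 2.83 Bohr magnetons.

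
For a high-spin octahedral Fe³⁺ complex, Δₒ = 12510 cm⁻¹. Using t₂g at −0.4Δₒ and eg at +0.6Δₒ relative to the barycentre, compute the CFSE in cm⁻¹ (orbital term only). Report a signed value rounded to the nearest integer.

0

Fe is in group 8, so Fe³⁺ is d⁵ (8 − 3 = 5).
Electron filling gives t₂g³ eg².
Orbital CFSE = 3(-0.4) + 2(0.6) = 0.0Δₒ = 0.0 × 12510 = 0 cm⁻¹.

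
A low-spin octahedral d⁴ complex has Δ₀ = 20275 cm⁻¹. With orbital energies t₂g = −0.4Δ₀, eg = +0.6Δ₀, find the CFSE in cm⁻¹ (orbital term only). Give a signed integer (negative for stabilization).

Electron filling gives t₂g⁴ eg⁰.
Orbital CFSE = 4(-0.4) + 0(0.6) = -1.6Δ₀ = -1.6 × 20275 = -32440 cm⁻¹.

-32440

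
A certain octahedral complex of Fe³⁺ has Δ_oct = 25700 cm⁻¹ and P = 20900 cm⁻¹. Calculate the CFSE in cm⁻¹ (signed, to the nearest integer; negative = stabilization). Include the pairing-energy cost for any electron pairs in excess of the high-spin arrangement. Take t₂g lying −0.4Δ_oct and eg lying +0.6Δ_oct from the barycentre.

-9600

Group 8 minus oxidation state +3 gives a d⁵ configuration for Fe³⁺.
Δ_oct > P, so pairing is preferred: the ground state is low-spin.
Configuration: t₂g⁵ eg⁰.
Orbital CFSE = -2.0Δ_oct = -2.0 × 25700 = -51400 cm⁻¹.
Excess pairs vs high-spin: 2 − 0 = 2; pairing cost = +41800 cm⁻¹.
Net CFSE = -51400 + 41800 = -9600 cm⁻¹.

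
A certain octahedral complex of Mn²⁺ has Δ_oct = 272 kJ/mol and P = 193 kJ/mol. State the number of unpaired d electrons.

1

Mn sits in group 7; removing 2 electrons leaves Mn²⁺ with 7 − 2 = 5 d electrons.
Here Δ_oct > P (272 > 193), so the low-spin state is favoured.
Configuration: t2g^5 e_g^0.
Unpaired electrons: 1.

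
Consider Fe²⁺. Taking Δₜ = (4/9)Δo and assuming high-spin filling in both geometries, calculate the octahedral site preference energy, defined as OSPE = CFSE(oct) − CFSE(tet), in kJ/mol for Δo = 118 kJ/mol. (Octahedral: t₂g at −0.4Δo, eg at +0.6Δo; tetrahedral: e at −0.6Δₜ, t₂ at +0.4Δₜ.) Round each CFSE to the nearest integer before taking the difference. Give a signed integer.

Fe is in group 8, so Fe²⁺ is d⁶ (8 − 2 = 6).
Octahedral high-spin t2g^4 e_g^2: CFSE = -0.4 × 118 = -47 kJ/mol.
Tetrahedral e^3 t2^3 gives -0.6Δₜ = -0.6 × (4/9) × 118 = -31 kJ/mol.
OSPE = -47 − (-31) = -16 kJ/mol.

-16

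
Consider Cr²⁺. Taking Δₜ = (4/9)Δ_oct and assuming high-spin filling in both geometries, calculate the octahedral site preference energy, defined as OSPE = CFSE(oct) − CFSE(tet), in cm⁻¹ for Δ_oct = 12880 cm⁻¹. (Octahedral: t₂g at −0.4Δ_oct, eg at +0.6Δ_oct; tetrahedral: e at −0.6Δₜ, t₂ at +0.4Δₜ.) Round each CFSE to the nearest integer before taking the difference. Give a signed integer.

Cr²⁺: group 6, so d-count = 6 − 2 = 4.
Octahedral high-spin t2g^3 e_g^1: CFSE = -0.6 × 12880 = -7728 cm⁻¹.
Tetrahedral: e^2 t2^2, CFSE = 2(−0.6) + 2(+0.4) = -0.4Δₜ = -0.4 × (4/9) × 12880 = -2290 cm⁻¹.
Subtracting, OSPE = -7728 − (-2290) = -5438 cm⁻¹.

-5438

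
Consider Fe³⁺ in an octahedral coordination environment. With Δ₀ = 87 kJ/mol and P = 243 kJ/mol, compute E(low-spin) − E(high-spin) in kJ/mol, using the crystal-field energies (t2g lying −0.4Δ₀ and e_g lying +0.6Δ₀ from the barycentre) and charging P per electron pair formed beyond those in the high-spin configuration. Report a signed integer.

Fe sits in group 8; removing 3 electrons leaves Fe³⁺ with 8 − 3 = 5 d electrons.
High-spin d⁵ fills as t2g^3 e_g^2 with CFSE 3(−0.4) + 2(+0.6) = 0.0Δ₀ = 0 kJ/mol.
Low-spin t2g^5 e_g^0 gives -2.0Δ₀ = -174 kJ/mol, but forming 2 extra pairs costs 2P = 486 kJ/mol, so E(LS) = -174 + 486 = 312 kJ/mol.
Thus E(LS) − E(HS) = 312 kJ/mol.

312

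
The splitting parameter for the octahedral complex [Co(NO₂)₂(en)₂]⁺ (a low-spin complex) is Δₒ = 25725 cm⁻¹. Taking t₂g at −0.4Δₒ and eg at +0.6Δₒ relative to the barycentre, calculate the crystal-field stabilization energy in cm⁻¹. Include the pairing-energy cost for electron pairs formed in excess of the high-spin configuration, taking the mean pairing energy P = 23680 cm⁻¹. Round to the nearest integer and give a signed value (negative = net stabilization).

Ligand charges: 2×(-1) from NO₂⁻ and 2×(+0) from en sum to -2; with overall charge +1, Co is +3.
Co³⁺: group 9, so d-count = 9 − 3 = 6.
Electron filling gives t₂g⁶ eg⁰.
Orbital CFSE = 6(-0.4) + 0(0.6) = -2.4Δₒ = -2.4 × 25725 = -61740 cm⁻¹.
Pairing penalty: 3 pairs vs 1 in the high-spin reference → 2 extra × P = 47360 cm⁻¹.
Overall CFSE = -61740 + 47360 = -14380 cm⁻¹.

-14380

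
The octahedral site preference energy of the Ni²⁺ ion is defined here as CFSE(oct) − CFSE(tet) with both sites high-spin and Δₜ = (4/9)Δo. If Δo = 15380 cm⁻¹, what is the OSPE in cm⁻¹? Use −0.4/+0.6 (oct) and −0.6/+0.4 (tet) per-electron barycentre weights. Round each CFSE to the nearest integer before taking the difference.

Ni is in group 10, so Ni²⁺ is d⁸ (10 − 2 = 8).
Octahedral (high-spin): t₂g⁶ eg², CFSE = 6(−0.4) + 2(+0.6) = -1.2Δo = -1.2 × 15380 = -18456 cm⁻¹.
In a tetrahedral site the filling is e⁴ t₂⁴: CFSE(tet) = -0.8Δₜ = -0.8 × (4/9)(15380) = -5468 cm⁻¹.
Subtracting, OSPE = -18456 − (-5468) = -12988 cm⁻¹.

-12988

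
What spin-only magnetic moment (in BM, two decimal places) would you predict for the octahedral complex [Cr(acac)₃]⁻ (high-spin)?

Each acac⁻ contributes -1; 3 × (-1) = -3. With overall charge -1, Cr is in the +2 oxidation state.
Cr sits in group 6; removing 2 electrons leaves Cr²⁺ with 6 − 2 = 4 d electrons.
Configuration: t₂g³ eg¹ → 4 unpaired electrons.
μ(spin-only) = √[4(4+2)] = √24 ≈ 4.90 BM.

4.90 BM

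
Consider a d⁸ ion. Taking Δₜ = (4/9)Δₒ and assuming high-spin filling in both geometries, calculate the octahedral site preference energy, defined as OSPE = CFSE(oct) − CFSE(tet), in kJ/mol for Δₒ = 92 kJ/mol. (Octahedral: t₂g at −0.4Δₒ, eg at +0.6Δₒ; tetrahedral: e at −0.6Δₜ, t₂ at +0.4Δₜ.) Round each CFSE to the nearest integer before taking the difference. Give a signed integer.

-77

Octahedral (high-spin): t₂g⁶ eg², CFSE = 6(−0.4) + 2(+0.6) = -1.2Δₒ = -1.2 × 92 = -110 kJ/mol.
Tetrahedral: e⁴ t₂⁴, CFSE = 4(−0.6) + 4(+0.4) = -0.8Δₜ = -0.8 × (4/9) × 92 = -33 kJ/mol.
Subtracting, OSPE = -110 − (-33) = -77 kJ/mol.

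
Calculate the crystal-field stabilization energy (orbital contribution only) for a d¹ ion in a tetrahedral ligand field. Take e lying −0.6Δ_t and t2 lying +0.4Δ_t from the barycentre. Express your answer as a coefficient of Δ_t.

-0.6 Δ_t

With tetrahedral geometry the complex is necessarily high-spin.
Configuration: e^1 t2^0.
CFSE = 1(-0.6Δ_t) + 0(0.4Δ_t) = -0.6Δ_t + 0.0Δ_t = -0.6Δ_t.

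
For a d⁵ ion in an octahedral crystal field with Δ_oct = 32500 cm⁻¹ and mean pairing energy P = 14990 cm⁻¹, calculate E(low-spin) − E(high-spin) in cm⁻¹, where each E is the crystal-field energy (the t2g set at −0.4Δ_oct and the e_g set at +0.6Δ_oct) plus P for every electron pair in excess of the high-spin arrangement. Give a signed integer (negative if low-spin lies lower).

High-spin: t2g^3 e_g^2, CFSE = 0.0Δ_oct = 0 cm⁻¹.
Low-spin: t2g^5 e_g^0, orbital CFSE = -2.0Δ_oct = -65000 cm⁻¹; plus 2 excess pairs × P = +29980 cm⁻¹; total -35020 cm⁻¹.
E(LS) − E(HS) = -35020 − (0) = -35020 cm⁻¹.

-35020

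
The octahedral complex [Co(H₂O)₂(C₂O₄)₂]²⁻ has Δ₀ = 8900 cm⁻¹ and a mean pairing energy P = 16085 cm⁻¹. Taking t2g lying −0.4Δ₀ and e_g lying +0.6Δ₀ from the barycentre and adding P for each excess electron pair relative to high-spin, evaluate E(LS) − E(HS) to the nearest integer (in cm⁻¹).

7185

Ligand charges: 2×(+0) from H₂O and 2×(-2) from C₂O₄²⁻ sum to -4; with overall charge -2, Co is +2.
Co is in group 9, so Co²⁺ is d⁷ (9 − 2 = 7).
High-spin d⁷ fills as t2g^5 e_g^2 with CFSE 5(−0.4) + 2(+0.6) = -0.8Δ₀ = -7120 cm⁻¹.
Low-spin t2g^6 e_g^1 gives -1.8Δ₀ = -16020 cm⁻¹, but forming 1 extra pair costs 1P = 16085 cm⁻¹, so E(LS) = -16020 + 16085 = 65 cm⁻¹.
E(LS) − E(HS) = 65 − (-7120) = 7185 cm⁻¹.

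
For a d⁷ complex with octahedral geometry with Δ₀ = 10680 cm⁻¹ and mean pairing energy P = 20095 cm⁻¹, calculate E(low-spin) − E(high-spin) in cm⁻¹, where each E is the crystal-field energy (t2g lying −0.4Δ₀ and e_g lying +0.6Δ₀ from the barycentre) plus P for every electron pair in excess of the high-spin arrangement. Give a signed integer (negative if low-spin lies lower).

9415

In the high-spin limit (t2g^5 e_g^2) the orbital term is -0.8Δ₀ = -8544 cm⁻¹, with no excess pairing.
Low-spin t2g^6 e_g^1 gives -1.8Δ₀ = -19224 cm⁻¹, but forming 1 extra pair costs 1P = 20095 cm⁻¹, so E(LS) = -19224 + 20095 = 871 cm⁻¹.
Thus E(LS) − E(HS) = 9415 cm⁻¹.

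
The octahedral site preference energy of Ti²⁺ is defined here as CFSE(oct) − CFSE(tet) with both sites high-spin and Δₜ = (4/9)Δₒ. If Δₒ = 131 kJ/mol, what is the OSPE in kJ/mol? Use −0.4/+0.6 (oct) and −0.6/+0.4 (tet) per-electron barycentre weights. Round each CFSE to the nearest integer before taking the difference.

Ti sits in group 4; removing 2 electrons leaves Ti²⁺ with 4 − 2 = 2 d electrons.
Octahedral high-spin t₂g² eg⁰: CFSE = -0.8 × 131 = -105 kJ/mol.
Tetrahedral: e² t₂⁰, CFSE = 2(−0.6) + 0(+0.4) = -1.2Δₜ = -1.2 × (4/9) × 131 = -70 kJ/mol.
Subtracting, OSPE = -105 − (-70) = -35 kJ/mol.

-35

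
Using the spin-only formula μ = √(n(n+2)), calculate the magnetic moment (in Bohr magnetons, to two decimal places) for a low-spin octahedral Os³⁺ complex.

1.73 Bohr magnetons

Group 8 minus oxidation state +3 gives a d⁵ configuration for Os³⁺.
Configuration: t₂g⁵ eg⁰ → 1 unpaired electron.
μ(spin-only) = √[1(1+2)] = √3 ≈ 1.73 Bohr magnetons.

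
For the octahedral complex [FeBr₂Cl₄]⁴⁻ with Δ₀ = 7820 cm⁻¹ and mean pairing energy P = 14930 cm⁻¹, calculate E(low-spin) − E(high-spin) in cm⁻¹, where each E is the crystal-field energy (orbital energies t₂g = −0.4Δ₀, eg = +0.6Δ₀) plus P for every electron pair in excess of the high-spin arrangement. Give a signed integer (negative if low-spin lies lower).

14220

Ligand charges: 2×(-1) from Br⁻ and 4×(-1) from Cl⁻ sum to -6; with overall charge -4, Fe is +2.
Group 8 minus oxidation state +2 gives a d⁶ configuration for Fe²⁺.
High-spin d⁶ fills as t₂g⁴ eg² with CFSE 4(−0.4) + 2(+0.6) = -0.4Δ₀ = -3128 cm⁻¹.
Low-spin t₂g⁶ eg⁰ gives -2.4Δ₀ = -18768 cm⁻¹, but forming 2 extra pairs costs 2P = 29860 cm⁻¹, so E(LS) = -18768 + 29860 = 11092 cm⁻¹.
The difference is 11092 − (-3128) = 14220 cm⁻¹, so high-spin lies lower.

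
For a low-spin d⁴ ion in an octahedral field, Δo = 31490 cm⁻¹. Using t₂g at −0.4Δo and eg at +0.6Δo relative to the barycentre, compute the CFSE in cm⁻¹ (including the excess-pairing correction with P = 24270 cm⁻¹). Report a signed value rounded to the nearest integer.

Configuration: t₂g⁴ eg⁰.
CFSE(orbital) = 4×(-0.4Δo) + 0×(0.6Δo) = -1.6Δo; with Δo = 31490 cm⁻¹ that is -50384 cm⁻¹.
Relative to high-spin t₂g³ eg¹ (0 paired), the low-spin configuration has 1 additional pair, contributing +1 × 24270 = +24270 cm⁻¹.
Net CFSE = -50384 + 24270 = -26114 cm⁻¹.

-26114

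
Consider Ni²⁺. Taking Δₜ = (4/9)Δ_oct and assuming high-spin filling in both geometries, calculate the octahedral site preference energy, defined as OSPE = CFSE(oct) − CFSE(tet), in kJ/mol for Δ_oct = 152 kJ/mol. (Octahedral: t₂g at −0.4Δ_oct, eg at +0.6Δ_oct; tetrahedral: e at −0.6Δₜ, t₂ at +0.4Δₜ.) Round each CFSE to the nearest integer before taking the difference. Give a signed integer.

Ni is in group 10, so Ni²⁺ is d⁸ (10 − 2 = 8).
In an octahedral site d⁸ (HS) is t₂g⁶ eg², giving CFSE(oct) = -1.2Δ_oct = -182 kJ/mol.
Tetrahedral: e⁴ t₂⁴, CFSE = 4(−0.6) + 4(+0.4) = -0.8Δₜ = -0.8 × (4/9) × 152 = -54 kJ/mol.
OSPE = CFSE(oct) − CFSE(tet) = -182 − (-54) = -128 kJ/mol.

-128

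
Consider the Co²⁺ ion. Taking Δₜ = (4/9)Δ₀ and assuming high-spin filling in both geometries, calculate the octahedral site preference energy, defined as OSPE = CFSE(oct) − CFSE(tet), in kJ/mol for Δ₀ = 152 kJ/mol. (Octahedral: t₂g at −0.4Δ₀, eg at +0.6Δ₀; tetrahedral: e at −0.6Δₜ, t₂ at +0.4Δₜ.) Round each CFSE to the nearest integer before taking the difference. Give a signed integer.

-41

Group 9 minus oxidation state +2 gives a d⁷ configuration for Co²⁺.
In an octahedral site d⁷ (HS) is t2g^5 e_g^2, giving CFSE(oct) = -0.8Δ₀ = -122 kJ/mol.
In a tetrahedral site the filling is e^4 t2^3: CFSE(tet) = -1.2Δₜ = -1.2 × (4/9)(152) = -81 kJ/mol.
OSPE = -122 − (-81) = -41 kJ/mol.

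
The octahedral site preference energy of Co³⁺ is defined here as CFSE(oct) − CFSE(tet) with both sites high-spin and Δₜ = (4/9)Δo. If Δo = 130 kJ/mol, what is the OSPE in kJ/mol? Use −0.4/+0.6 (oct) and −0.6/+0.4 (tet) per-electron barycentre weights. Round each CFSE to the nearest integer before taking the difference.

Co³⁺: group 9, so d-count = 9 − 3 = 6.
In an octahedral site d⁶ (HS) is t2g^4 e_g^2, giving CFSE(oct) = -0.4Δo = -52 kJ/mol.
Tetrahedral: e^3 t2^3, CFSE = 3(−0.6) + 3(+0.4) = -0.6Δₜ = -0.6 × (4/9) × 130 = -35 kJ/mol.
Subtracting, OSPE = -52 − (-35) = -17 kJ/mol.

-17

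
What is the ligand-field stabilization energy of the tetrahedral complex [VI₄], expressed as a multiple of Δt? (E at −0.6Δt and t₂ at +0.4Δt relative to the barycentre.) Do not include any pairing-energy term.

-0.6 Δt

Each I⁻ contributes -1; 4 × (-1) = -4. With overall charge +0, V is in the +4 oxidation state.
Group 5 minus oxidation state +4 gives a d¹ configuration for V⁴⁺.
Tetrahedral splitting is small, so the complex is high-spin.
Configuration: e¹ t₂⁰.
CFSE = 1(-0.6Δt) + 0(0.4Δt) = -0.6Δt + 0.0Δt = -0.6Δt.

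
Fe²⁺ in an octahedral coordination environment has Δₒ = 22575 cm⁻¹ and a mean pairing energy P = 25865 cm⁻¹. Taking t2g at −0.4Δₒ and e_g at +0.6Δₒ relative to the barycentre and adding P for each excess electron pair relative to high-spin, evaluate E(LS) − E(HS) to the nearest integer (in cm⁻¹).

Fe²⁺: group 8, so d-count = 8 − 2 = 6.
High-spin: t2g^4 e_g^2, CFSE = -0.4Δₒ = -9030 cm⁻¹.
Low-spin t2g^6 e_g^0 gives -2.4Δₒ = -54180 cm⁻¹, but forming 2 extra pairs costs 2P = 51730 cm⁻¹, so E(LS) = -54180 + 51730 = -2450 cm⁻¹.
Thus E(LS) − E(HS) = 6580 cm⁻¹.

6580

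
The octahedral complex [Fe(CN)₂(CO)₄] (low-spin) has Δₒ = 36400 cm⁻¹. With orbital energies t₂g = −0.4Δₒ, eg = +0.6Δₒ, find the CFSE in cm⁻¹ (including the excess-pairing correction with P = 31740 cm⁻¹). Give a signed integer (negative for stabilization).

-23880

Ligand charges: 2×(-1) from CN⁻ and 4×(+0) from CO sum to -2; with overall charge +0, Fe is +2.
Fe²⁺: group 8, so d-count = 8 − 2 = 6.
The d⁶ electrons fill as t₂g⁶ eg⁰.
CFSE(orbital) = 6×(-0.4Δₒ) + 0×(0.6Δₒ) = -2.4Δₒ; with Δₒ = 36400 cm⁻¹ that is -87360 cm⁻¹.
Pairing penalty: 3 pairs vs 1 in the high-spin reference → 2 extra × P = 63480 cm⁻¹.
Combining: -87360 + 63480 = -23880 cm⁻¹.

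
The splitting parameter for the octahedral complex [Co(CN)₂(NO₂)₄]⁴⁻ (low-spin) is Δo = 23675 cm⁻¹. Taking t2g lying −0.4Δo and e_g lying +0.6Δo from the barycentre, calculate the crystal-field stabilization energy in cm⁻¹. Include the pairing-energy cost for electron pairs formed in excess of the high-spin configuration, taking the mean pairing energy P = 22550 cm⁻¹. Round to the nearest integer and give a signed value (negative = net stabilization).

-20065

Ligand charges: 2×(-1) from CN⁻ and 4×(-1) from NO₂⁻ sum to -6; with overall charge -4, Co is +2.
Co is in group 9, so Co²⁺ is d⁷ (9 − 2 = 7).
The d⁷ electrons fill as t2g^6 e_g^1.
The orbital stabilization is -1.8Δo = -1.8 × 23675 = -42615 cm⁻¹.
Relative to high-spin t2g^5 e_g^2 (2 paired), the low-spin configuration has 1 additional pair, contributing +1 × 22550 = +22550 cm⁻¹.
Overall CFSE = -42615 + 22550 = -20065 cm⁻¹.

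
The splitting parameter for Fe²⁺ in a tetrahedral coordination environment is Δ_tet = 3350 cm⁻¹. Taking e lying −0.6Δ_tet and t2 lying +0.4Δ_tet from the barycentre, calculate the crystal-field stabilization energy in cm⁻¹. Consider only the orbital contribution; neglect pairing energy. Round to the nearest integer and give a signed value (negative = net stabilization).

Fe sits in group 8; removing 2 electrons leaves Fe²⁺ with 8 − 2 = 6 d electrons.
Tetrahedral splitting is small, so the complex is high-spin.
Configuration: e^3 t2^3.
Orbital CFSE = 3(-0.6) + 3(0.4) = -0.6Δ_tet = -0.6 × 3350 = -2010 cm⁻¹.

-2010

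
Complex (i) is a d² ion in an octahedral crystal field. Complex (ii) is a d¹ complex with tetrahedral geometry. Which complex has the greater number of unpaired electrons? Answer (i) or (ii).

(i): t2g^2 e_g^0 → 2 unpaired.
(ii): With tetrahedral geometry the complex is necessarily high-spin; e¹ t₂⁰ → 1 unpaired.
So (i) has more unpaired electrons.

(i)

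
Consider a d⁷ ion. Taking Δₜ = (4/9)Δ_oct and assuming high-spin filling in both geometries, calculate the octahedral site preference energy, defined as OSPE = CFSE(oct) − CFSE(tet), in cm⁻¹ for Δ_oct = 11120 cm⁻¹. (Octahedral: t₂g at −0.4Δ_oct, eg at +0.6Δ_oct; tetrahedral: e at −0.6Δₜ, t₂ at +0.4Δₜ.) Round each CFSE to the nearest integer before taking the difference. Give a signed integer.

-2965

Octahedral high-spin t₂g⁵ eg²: CFSE = -0.8 × 11120 = -8896 cm⁻¹.
Tetrahedral: e⁴ t₂³, CFSE = 4(−0.6) + 3(+0.4) = -1.2Δₜ = -1.2 × (4/9) × 11120 = -5931 cm⁻¹.
Subtracting, OSPE = -8896 − (-5931) = -2965 cm⁻¹.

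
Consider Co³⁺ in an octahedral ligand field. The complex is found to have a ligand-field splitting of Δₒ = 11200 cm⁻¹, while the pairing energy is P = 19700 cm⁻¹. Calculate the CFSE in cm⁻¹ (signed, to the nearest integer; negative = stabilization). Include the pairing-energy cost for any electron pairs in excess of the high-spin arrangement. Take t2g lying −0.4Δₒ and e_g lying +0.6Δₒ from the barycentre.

Co sits in group 9; removing 3 electrons leaves Co³⁺ with 9 − 3 = 6 d electrons.
With Δₒ < P the complex is high-spin.
Configuration: t2g^4 e_g^2.
Orbital CFSE = -0.4Δₒ = -0.4 × 11200 = -4480 cm⁻¹.
High-spin has no excess pairs, so no pairing correction applies.

-4480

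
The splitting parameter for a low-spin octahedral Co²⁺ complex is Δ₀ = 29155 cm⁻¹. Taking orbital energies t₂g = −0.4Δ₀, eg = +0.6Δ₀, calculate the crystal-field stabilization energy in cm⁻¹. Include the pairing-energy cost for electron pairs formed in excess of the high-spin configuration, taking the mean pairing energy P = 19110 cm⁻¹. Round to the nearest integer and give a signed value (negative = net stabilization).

-33369

Group 9 minus oxidation state +2 gives a d⁷ configuration for Co²⁺.
Electron filling gives t₂g⁶ eg¹.
CFSE(orbital) = 6×(-0.4Δ₀) + 1×(0.6Δ₀) = -1.8Δ₀; with Δ₀ = 29155 cm⁻¹ that is -52479 cm⁻¹.
High-spin d⁷ would be t₂g⁵ eg² with 2 pairs; low-spin has 3, so 1 excess pair costs +1P = +19110 cm⁻¹.
Overall CFSE = -52479 + 19110 = -33369 cm⁻¹.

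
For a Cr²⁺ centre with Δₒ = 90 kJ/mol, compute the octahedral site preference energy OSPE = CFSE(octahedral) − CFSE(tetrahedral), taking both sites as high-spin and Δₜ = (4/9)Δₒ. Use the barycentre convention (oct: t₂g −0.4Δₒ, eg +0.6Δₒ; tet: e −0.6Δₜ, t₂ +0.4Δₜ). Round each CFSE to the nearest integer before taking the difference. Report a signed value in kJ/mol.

Cr is in group 6, so Cr²⁺ is d⁴ (6 − 2 = 4).
In an octahedral site d⁴ (HS) is t₂g³ eg¹, giving CFSE(oct) = -0.6Δₒ = -54 kJ/mol.
In a tetrahedral site the filling is e² t₂²: CFSE(tet) = -0.4Δₜ = -0.4 × (4/9)(90) = -16 kJ/mol.
OSPE = CFSE(oct) − CFSE(tet) = -54 − (-16) = -38 kJ/mol.

-38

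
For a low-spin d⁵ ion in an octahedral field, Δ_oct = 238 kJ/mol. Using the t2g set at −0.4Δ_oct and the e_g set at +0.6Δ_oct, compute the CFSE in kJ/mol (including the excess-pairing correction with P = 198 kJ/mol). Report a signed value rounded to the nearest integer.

The d⁵ electrons fill as t2g^5 e_g^0.
The orbital stabilization is -2.0Δ_oct = -2.0 × 238 = -476 kJ/mol.
High-spin d⁵ would be t2g^3 e_g^2 with 0 pairs; low-spin has 2, so 2 excess pairs cost +2P = +396 kJ/mol.
Combining: -476 + 396 = -80 kJ/mol.

-80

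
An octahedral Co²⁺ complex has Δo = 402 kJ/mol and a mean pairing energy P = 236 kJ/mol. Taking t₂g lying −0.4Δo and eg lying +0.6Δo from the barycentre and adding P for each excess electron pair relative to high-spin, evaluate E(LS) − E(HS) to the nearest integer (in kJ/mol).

-166

Co sits in group 9; removing 2 electrons leaves Co²⁺ with 9 − 2 = 7 d electrons.
High-spin d⁷ fills as t₂g⁵ eg² with CFSE 5(−0.4) + 2(+0.6) = -0.8Δo = -322 kJ/mol.
Low-spin t₂g⁶ eg¹ gives -1.8Δo = -724 kJ/mol, but forming 1 extra pair costs 1P = 236 kJ/mol, so E(LS) = -724 + 236 = -488 kJ/mol.
Thus E(LS) − E(HS) = -166 kJ/mol.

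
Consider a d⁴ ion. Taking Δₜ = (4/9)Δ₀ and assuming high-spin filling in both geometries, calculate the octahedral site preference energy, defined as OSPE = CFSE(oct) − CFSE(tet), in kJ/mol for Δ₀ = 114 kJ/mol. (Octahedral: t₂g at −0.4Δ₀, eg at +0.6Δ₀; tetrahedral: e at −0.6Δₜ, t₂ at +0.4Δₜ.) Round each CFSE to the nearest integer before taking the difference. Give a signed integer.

-48

In an octahedral site d⁴ (HS) is t2g^3 e_g^1, giving CFSE(oct) = -0.6Δ₀ = -68 kJ/mol.
In a tetrahedral site the filling is e^2 t2^2: CFSE(tet) = -0.4Δₜ = -0.4 × (4/9)(114) = -20 kJ/mol.
Subtracting, OSPE = -68 − (-20) = -48 kJ/mol.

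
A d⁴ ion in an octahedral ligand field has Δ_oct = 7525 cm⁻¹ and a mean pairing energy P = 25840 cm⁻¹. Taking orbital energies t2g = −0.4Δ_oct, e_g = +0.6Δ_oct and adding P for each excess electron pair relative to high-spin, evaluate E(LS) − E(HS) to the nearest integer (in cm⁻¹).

High-spin: t2g^3 e_g^1, CFSE = -0.6Δ_oct = -4515 cm⁻¹.
Low-spin t2g^4 e_g^0 gives -1.6Δ_oct = -12040 cm⁻¹, but forming 1 extra pair costs 1P = 25840 cm⁻¹, so E(LS) = -12040 + 25840 = 13800 cm⁻¹.
Thus E(LS) − E(HS) = 18315 cm⁻¹.

18315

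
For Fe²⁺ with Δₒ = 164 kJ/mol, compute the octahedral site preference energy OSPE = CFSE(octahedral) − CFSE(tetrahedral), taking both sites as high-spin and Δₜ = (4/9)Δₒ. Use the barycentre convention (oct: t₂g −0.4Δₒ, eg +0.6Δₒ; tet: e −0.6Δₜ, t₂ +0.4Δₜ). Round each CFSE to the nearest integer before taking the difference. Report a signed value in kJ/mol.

-22

Fe is in group 8, so Fe²⁺ is d⁶ (8 − 2 = 6).
Octahedral high-spin t2g^4 e_g^2: CFSE = -0.4 × 164 = -66 kJ/mol.
Tetrahedral: e^3 t2^3, CFSE = 3(−0.6) + 3(+0.4) = -0.6Δₜ = -0.6 × (4/9) × 164 = -44 kJ/mol.
OSPE = CFSE(oct) − CFSE(tet) = -66 − (-44) = -22 kJ/mol.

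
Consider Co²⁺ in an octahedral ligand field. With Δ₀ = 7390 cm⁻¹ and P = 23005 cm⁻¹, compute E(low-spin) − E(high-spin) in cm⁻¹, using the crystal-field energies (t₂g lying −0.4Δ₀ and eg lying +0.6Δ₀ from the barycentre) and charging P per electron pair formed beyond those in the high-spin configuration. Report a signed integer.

Group 9 minus oxidation state +2 gives a d⁷ configuration for Co²⁺.
In the high-spin limit (t₂g⁵ eg²) the orbital term is -0.8Δ₀ = -5912 cm⁻¹, with no excess pairing.
For low-spin the configuration is t₂g⁶ eg¹: orbital energy -1.8 × 7390 = -13302 cm⁻¹, and 1 additional pair relative to high-spin adds 23005 cm⁻¹, giving 9703 cm⁻¹.
Thus E(LS) − E(HS) = 15615 cm⁻¹.

15615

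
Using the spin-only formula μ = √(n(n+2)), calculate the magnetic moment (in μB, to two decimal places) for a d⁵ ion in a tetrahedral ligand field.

5.92 μB

Tetrahedral fields are weak (Δₜ ≈ 4/9 Δₒ), so electrons fill high-spin.
Configuration: e^2 t2^3 → 5 unpaired electrons.
μ(spin-only) = √[5(5+2)] = √35 ≈ 5.92 μB.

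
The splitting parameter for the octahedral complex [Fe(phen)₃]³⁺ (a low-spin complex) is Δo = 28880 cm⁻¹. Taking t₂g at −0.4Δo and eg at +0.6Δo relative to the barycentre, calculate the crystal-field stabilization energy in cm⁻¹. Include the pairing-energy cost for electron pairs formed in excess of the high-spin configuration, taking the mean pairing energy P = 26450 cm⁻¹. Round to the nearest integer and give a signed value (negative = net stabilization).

phen is neutral, so the +3 overall charge sits on Fe: oxidation state +3.
Fe sits in group 8; removing 3 electrons leaves Fe³⁺ with 8 − 3 = 5 d electrons.
Electron filling gives t₂g⁵ eg⁰.
CFSE(orbital) = 5×(-0.4Δo) + 0×(0.6Δo) = -2.0Δo; with Δo = 28880 cm⁻¹ that is -57760 cm⁻¹.
Pairing penalty: 2 pairs vs 0 in the high-spin reference → 2 extra × P = 52900 cm⁻¹.
Overall CFSE = -57760 + 52900 = -4860 cm⁻¹.

-4860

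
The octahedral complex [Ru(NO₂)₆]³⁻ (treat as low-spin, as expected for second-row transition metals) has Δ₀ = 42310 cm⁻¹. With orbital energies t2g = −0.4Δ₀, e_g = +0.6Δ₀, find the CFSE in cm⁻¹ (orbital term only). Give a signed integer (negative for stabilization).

Each NO₂⁻ contributes -1; 6 × (-1) = -6. With overall charge -3, Ru is in the +3 oxidation state.
Group 8 minus oxidation state +3 gives a d⁵ configuration for Ru³⁺.
The d⁵ electrons fill as t2g^5 e_g^0.
CFSE(orbital) = 5×(-0.4Δ₀) + 0×(0.6Δ₀) = -2.0Δ₀; with Δ₀ = 42310 cm⁻¹ that is -84620 cm⁻¹.

-84620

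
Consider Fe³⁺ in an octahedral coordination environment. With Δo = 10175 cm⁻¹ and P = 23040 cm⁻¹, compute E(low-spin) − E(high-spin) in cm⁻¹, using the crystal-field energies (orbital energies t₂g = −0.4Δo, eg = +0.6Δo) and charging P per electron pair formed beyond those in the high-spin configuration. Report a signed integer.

Group 8 minus oxidation state +3 gives a d⁵ configuration for Fe³⁺.
High-spin d⁵ fills as t₂g³ eg² with CFSE 3(−0.4) + 2(+0.6) = 0.0Δo = 0 cm⁻¹.
Low-spin t₂g⁵ eg⁰ gives -2.0Δo = -20350 cm⁻¹, but forming 2 extra pairs costs 2P = 46080 cm⁻¹, so E(LS) = -20350 + 46080 = 25730 cm⁻¹.
The difference is 25730 − (0) = 25730 cm⁻¹, so high-spin lies lower.

25730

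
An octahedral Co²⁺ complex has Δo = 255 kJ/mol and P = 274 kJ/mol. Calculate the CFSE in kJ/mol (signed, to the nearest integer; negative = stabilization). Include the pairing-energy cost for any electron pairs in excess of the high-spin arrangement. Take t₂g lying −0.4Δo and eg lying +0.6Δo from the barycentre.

-204

Co is in group 9, so Co²⁺ is d⁷ (9 − 2 = 7).
With Δo < P the complex is high-spin.
That gives t₂g⁵ eg².
Orbital CFSE = -0.8Δo = -0.8 × 255 = -204 kJ/mol.
High-spin has no excess pairs, so no pairing correction applies.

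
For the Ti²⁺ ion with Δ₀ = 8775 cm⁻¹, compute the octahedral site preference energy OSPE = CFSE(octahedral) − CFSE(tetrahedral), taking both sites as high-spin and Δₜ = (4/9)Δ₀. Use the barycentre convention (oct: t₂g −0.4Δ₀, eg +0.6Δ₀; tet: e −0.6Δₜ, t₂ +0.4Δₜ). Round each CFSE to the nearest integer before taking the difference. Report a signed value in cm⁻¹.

Ti sits in group 4; removing 2 electrons leaves Ti²⁺ with 4 − 2 = 2 d electrons.
Octahedral high-spin t₂g² eg⁰: CFSE = -0.8 × 8775 = -7020 cm⁻¹.
In a tetrahedral site the filling is e² t₂⁰: CFSE(tet) = -1.2Δₜ = -1.2 × (4/9)(8775) = -4680 cm⁻¹.
OSPE = CFSE(oct) − CFSE(tet) = -7020 − (-4680) = -2340 cm⁻¹.

-2340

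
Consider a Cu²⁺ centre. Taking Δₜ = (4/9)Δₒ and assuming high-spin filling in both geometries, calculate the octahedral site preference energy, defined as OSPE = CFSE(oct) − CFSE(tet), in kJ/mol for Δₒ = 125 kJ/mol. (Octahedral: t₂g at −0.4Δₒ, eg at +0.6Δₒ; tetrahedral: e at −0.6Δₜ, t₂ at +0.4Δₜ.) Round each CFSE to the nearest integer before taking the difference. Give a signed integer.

-53

Cu is in group 11, so Cu²⁺ is d⁹ (11 − 2 = 9).
Octahedral (high-spin): t₂g⁶ eg³, CFSE = 6(−0.4) + 3(+0.6) = -0.6Δₒ = -0.6 × 125 = -75 kJ/mol.
Tetrahedral: e⁴ t₂⁵, CFSE = 4(−0.6) + 5(+0.4) = -0.4Δₜ = -0.4 × (4/9) × 125 = -22 kJ/mol.
Subtracting, OSPE = -75 − (-22) = -53 kJ/mol.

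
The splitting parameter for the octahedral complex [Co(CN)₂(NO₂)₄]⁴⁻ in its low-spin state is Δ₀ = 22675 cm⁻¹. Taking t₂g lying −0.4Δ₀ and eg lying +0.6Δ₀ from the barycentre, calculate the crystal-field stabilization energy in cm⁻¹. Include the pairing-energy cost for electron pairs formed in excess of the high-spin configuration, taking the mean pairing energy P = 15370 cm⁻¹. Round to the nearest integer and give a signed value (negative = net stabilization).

-25445

Ligand charges: 2×(-1) from CN⁻ and 4×(-1) from NO₂⁻ sum to -6; with overall charge -4, Co is +2.
Co sits in group 9; removing 2 electrons leaves Co²⁺ with 9 − 2 = 7 d electrons.
The d⁷ electrons fill as t₂g⁶ eg¹.
Orbital CFSE = 6(-0.4) + 1(0.6) = -1.8Δ₀ = -1.8 × 22675 = -40815 cm⁻¹.
Relative to high-spin t₂g⁵ eg² (2 paired), the low-spin configuration has 1 additional pair, contributing +1 × 15370 = +15370 cm⁻¹.
Net CFSE = -40815 + 15370 = -25445 cm⁻¹.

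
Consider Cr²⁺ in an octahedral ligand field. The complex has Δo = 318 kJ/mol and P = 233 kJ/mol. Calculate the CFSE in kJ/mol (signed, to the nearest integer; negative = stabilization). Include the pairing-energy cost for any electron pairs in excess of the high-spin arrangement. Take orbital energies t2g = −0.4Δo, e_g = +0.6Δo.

Cr is in group 6, so Cr²⁺ is d⁴ (6 − 2 = 4).
Here Δo > P (318 > 233), so the low-spin state is favoured.
Configuration: t2g^4 e_g^0.
Orbital CFSE = -1.6Δo = -1.6 × 318 = -509 kJ/mol.
Excess pairs vs high-spin: 1 − 0 = 1; pairing cost = +233 kJ/mol.
Net CFSE = -509 + 233 = -276 kJ/mol.

-276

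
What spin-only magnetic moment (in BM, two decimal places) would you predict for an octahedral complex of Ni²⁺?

2.83 BM

Ni²⁺: group 10, so d-count = 10 − 2 = 8.
Configuration: t₂g⁶ eg² → 2 unpaired electrons.
μ(spin-only) = √[2(2+2)] = √8 ≈ 2.83 BM.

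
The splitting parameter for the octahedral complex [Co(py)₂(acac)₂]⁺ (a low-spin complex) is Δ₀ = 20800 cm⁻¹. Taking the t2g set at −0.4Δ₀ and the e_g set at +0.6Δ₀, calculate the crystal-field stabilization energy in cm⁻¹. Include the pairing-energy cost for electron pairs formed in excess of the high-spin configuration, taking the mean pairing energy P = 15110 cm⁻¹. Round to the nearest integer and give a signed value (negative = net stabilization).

Ligand charges: 2×(+0) from py and 2×(-1) from acac⁻ sum to -2; with overall charge +1, Co is +3.
Co³⁺: group 9, so d-count = 9 − 3 = 6.
The d⁶ electrons fill as t2g^6 e_g^0.
Orbital CFSE = 6(-0.4) + 0(0.6) = -2.4Δ₀ = -2.4 × 20800 = -49920 cm⁻¹.
High-spin d⁶ would be t2g^4 e_g^2 with 1 pair; low-spin has 3, so 2 excess pairs cost +2P = +30220 cm⁻¹.
Net CFSE = -49920 + 30220 = -19700 cm⁻¹.

-19700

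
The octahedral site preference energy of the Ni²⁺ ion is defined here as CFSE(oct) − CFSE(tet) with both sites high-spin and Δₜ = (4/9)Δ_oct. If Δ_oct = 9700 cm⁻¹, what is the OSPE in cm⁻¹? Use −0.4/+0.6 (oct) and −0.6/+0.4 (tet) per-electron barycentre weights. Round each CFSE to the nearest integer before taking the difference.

Group 10 minus oxidation state +2 gives a d⁸ configuration for Ni²⁺.
Octahedral high-spin t₂g⁶ eg²: CFSE = -1.2 × 9700 = -11640 cm⁻¹.
In a tetrahedral site the filling is e⁴ t₂⁴: CFSE(tet) = -0.8Δₜ = -0.8 × (4/9)(9700) = -3449 cm⁻¹.
OSPE = -11640 − (-3449) = -8191 cm⁻¹.

-8191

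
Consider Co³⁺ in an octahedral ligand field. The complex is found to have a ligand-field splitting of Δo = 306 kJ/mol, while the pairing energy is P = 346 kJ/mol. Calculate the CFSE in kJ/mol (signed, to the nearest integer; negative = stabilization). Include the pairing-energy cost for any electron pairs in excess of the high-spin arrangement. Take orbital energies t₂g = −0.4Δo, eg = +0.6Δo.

-122

Co sits in group 9; removing 3 electrons leaves Co³⁺ with 9 − 3 = 6 d electrons.
With Δo < P the complex is high-spin.
Filling d⁶ accordingly: t₂g⁴ eg².
Orbital CFSE = -0.4Δo = -0.4 × 306 = -122 kJ/mol.
High-spin has no excess pairs, so no pairing correction applies.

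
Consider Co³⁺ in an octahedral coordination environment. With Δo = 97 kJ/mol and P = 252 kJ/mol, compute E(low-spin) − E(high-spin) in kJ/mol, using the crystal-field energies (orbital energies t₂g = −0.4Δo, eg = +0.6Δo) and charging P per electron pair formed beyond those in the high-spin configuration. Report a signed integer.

310

Group 9 minus oxidation state +3 gives a d⁶ configuration for Co³⁺.
High-spin: t₂g⁴ eg², CFSE = -0.4Δo = -39 kJ/mol.
Low-spin t₂g⁶ eg⁰ gives -2.4Δo = -233 kJ/mol, but forming 2 extra pairs costs 2P = 504 kJ/mol, so E(LS) = -233 + 504 = 271 kJ/mol.
Thus E(LS) − E(HS) = 310 kJ/mol.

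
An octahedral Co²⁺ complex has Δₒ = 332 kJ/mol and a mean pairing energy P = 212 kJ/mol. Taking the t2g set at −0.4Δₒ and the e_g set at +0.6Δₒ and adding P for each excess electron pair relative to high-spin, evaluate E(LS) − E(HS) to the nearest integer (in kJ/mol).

-120

Co sits in group 9; removing 2 electrons leaves Co²⁺ with 9 − 2 = 7 d electrons.
High-spin: t2g^5 e_g^2, CFSE = -0.8Δₒ = -266 kJ/mol.
Low-spin: t2g^6 e_g^1, orbital CFSE = -1.8Δₒ = -598 kJ/mol; plus 1 excess pair × P = +212 kJ/mol; total -386 kJ/mol.
The difference is -386 − (-266) = -120 kJ/mol, so low-spin lies lower.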